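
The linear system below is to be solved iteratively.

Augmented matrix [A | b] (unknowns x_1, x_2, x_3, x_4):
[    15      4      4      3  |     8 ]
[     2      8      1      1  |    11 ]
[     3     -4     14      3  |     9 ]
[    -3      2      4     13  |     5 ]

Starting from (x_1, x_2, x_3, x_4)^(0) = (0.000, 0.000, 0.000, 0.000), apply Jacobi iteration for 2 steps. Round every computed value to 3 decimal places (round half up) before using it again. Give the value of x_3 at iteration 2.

Iteration 1:
  x_1 = (8 - (4)·0.000 - (4)·0.000 - (3)·0.000) / (15) = 0.533
  x_2 = (11 - (2)·0.000 - (1)·0.000 - (1)·0.000) / (8) = 1.375
  x_3 = (9 - (3)·0.000 - (-4)·0.000 - (3)·0.000) / (14) = 0.643
  x_4 = (5 - (-3)·0.000 - (2)·0.000 - (4)·0.000) / (13) = 0.385
Iteration 2:
  x_1 = (8 - (4)·1.375 - (4)·0.643 - (3)·0.385) / (15) = -0.082
  x_2 = (11 - (2)·0.533 - (1)·0.643 - (1)·0.385) / (8) = 1.113
  x_3 = (9 - (3)·0.533 - (-4)·1.375 - (3)·0.385) / (14) = 0.839
  x_4 = (5 - (-3)·0.533 - (2)·1.375 - (4)·0.643) / (13) = 0.098

0.839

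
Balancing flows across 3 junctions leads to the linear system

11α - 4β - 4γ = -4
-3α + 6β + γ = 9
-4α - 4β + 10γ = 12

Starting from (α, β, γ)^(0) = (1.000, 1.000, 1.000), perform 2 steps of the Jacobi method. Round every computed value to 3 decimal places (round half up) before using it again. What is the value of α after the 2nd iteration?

1.030

Iteration 1:
  α = (-4 - (-4)·1.000 - (-4)·1.000) / (11) = 0.364
  β = (9 - (-3)·1.000 - (1)·1.000) / (6) = 1.833
  γ = (12 - (-4)·1.000 - (-4)·1.000) / (10) = 2.000
Iteration 2:
  α = (-4 - (-4)·1.833 - (-4)·2.000) / (11) = 1.030
  β = (9 - (-3)·0.364 - (1)·2.000) / (6) = 1.349
  γ = (12 - (-4)·0.364 - (-4)·1.833) / (10) = 2.079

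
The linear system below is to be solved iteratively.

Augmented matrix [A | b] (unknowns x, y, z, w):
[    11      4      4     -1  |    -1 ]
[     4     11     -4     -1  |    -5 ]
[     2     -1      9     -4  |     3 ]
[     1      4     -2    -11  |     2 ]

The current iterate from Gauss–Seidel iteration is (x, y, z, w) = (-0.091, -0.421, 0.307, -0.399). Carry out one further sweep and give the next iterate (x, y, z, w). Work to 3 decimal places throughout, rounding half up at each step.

(-0.086, -0.348, 0.136, -0.341)

One sweep:
  x = (-1 - (4)·-0.421 - (4)·0.307 - (-1)·-0.399) / (11) = -0.086
  y = (-5 - (4)·-0.086 - (-4)·0.307 - (-1)·-0.399) / (11) = -0.348
  z = (3 - (2)·-0.086 - (-1)·-0.348 - (-4)·-0.399) / (9) = 0.136
  w = (2 - (1)·-0.086 - (4)·-0.348 - (-2)·0.136) / (-11) = -0.341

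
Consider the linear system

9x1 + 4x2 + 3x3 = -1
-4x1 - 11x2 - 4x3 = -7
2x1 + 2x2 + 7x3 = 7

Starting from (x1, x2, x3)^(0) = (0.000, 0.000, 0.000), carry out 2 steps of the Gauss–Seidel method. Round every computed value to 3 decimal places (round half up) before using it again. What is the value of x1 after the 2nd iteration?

Iteration 1:
  x1 = (-1 - (4)·0.000 - (3)·0.000) / (9) = -0.111
  x2 = (-7 - (-4)·-0.111 - (-4)·0.000) / (-11) = 0.677
  x3 = (7 - (2)·-0.111 - (2)·0.677) / (7) = 0.838
Iteration 2:
  x1 = (-1 - (4)·0.677 - (3)·0.838) / (9) = -0.691
  x2 = (-7 - (-4)·-0.691 - (-4)·0.838) / (-11) = 0.583
  x3 = (7 - (2)·-0.691 - (2)·0.583) / (7) = 1.031

-0.691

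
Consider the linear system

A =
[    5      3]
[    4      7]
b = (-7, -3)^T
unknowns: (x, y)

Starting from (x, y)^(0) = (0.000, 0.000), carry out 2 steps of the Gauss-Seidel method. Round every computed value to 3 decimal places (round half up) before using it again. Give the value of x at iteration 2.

-1.623

Iteration 1:
  x = (-7 - (3)·0.000) / (5) = -1.400
  y = (-3 - (4)·-1.400) / (7) = 0.371
Iteration 2:
  x = (-7 - (3)·0.371) / (5) = -1.623
  y = (-3 - (4)·-1.623) / (7) = 0.499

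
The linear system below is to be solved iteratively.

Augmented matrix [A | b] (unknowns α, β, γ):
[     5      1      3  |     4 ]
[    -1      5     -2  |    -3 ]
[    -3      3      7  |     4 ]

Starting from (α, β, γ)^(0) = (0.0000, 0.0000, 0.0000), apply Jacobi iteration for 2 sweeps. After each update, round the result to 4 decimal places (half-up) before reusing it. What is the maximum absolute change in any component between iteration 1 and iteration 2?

Iteration 1:
  α = (4 - (1)·0.0000 - (3)·0.0000) / (5) = 0.8000
  β = (-3 - (-1)·0.0000 - (-2)·0.0000) / (5) = -0.6000
  γ = (4 - (-3)·0.0000 - (3)·0.0000) / (7) = 0.5714
Iteration 2:
  α = (4 - (1)·-0.6000 - (3)·0.5714) / (5) = 0.5772
  β = (-3 - (-1)·0.8000 - (-2)·0.5714) / (5) = -0.2114
  γ = (4 - (-3)·0.8000 - (3)·-0.6000) / (7) = 1.1714
Change: (-0.2228, 0.3886, 0.6000) → max |·| = 0.6000

0.6000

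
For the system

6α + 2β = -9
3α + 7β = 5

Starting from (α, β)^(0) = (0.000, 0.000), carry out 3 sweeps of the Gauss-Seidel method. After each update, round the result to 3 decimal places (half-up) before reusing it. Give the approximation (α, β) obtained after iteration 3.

(-2.017, 1.579)

Iteration 1:
  α = (-9 - (2)·0.000) / (6) = -1.500
  β = (5 - (3)·-1.500) / (7) = 1.357
Iteration 2:
  α = (-9 - (2)·1.357) / (6) = -1.952
  β = (5 - (3)·-1.952) / (7) = 1.551
Iteration 3:
  α = (-9 - (2)·1.551) / (6) = -2.017
  β = (5 - (3)·-2.017) / (7) = 1.579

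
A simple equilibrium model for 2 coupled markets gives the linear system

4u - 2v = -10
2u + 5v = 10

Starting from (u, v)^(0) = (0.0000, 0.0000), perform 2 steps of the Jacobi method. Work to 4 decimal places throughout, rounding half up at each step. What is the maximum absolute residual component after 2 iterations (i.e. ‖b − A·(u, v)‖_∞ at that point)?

2.0000

Iteration 1:
  u = (-10 - (-2)·0.0000) / (4) = -2.5000
  v = (10 - (2)·0.0000) / (5) = 2.0000
Iteration 2:
  u = (-10 - (-2)·2.0000) / (4) = -1.5000
  v = (10 - (2)·-2.5000) / (5) = 3.0000
Residual b − A·x = (2.0000, -2.0000); ∞-norm = 2.0000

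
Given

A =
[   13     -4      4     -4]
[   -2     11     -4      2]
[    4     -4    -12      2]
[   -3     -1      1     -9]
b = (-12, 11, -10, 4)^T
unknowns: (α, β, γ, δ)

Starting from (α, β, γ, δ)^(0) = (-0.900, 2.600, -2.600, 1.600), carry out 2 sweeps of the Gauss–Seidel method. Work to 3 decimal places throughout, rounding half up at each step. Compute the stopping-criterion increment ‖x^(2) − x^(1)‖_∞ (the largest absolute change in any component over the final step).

2.765

Iteration 1:
  α = (-12 - (-4)·2.600 - (4)·-2.600 - (-4)·1.600) / (13) = 1.169
  β = (11 - (-2)·1.169 - (-4)·-2.600 - (2)·1.600) / (11) = -0.024
  γ = (-10 - (4)·1.169 - (-4)·-0.024 - (2)·1.600) / (-12) = 1.498
  δ = (4 - (-3)·1.169 - (-1)·-0.024 - (1)·1.498) / (-9) = -0.665
Iteration 2:
  α = (-12 - (-4)·-0.024 - (4)·1.498 - (-4)·-0.665) / (13) = -1.596
  β = (11 - (-2)·-1.596 - (-4)·1.498 - (2)·-0.665) / (11) = 1.375
  γ = (-10 - (4)·-1.596 - (-4)·1.375 - (2)·-0.665) / (-12) = -0.268
  δ = (4 - (-3)·-1.596 - (-1)·1.375 - (1)·-0.268) / (-9) = -0.095
Change: (-2.765, 1.399, -1.766, 0.570) → max |·| = 2.765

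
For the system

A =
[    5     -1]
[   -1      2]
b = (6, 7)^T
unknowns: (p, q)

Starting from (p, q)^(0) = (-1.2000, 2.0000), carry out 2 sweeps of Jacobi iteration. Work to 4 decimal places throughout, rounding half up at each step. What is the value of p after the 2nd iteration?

1.7800

Iteration 1:
  p = (6 - (-1)·2.0000) / (5) = 1.6000
  q = (7 - (-1)·-1.2000) / (2) = 2.9000
Iteration 2:
  p = (6 - (-1)·2.9000) / (5) = 1.7800
  q = (7 - (-1)·1.6000) / (2) = 4.3000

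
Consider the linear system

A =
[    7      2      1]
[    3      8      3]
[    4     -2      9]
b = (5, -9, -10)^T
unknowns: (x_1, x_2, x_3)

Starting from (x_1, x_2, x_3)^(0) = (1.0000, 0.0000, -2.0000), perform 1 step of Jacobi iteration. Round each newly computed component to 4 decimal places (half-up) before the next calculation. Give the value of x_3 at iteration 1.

Iteration 1:
  x_1 = (5 - (2)·0.0000 - (1)·-2.0000) / (7) = 1.0000
  x_2 = (-9 - (3)·1.0000 - (3)·-2.0000) / (8) = -0.7500
  x_3 = (-10 - (4)·1.0000 - (-2)·0.0000) / (9) = -1.5556

-1.5556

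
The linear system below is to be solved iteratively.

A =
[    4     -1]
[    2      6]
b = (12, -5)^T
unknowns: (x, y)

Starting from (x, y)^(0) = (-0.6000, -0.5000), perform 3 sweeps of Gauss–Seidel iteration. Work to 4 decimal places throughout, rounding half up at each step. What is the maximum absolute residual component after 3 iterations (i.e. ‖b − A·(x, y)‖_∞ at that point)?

Iteration 1:
  x = (12 - (-1)·-0.5000) / (4) = 2.8750
  y = (-5 - (2)·2.8750) / (6) = -1.7917
Iteration 2:
  x = (12 - (-1)·-1.7917) / (4) = 2.5521
  y = (-5 - (2)·2.5521) / (6) = -1.6840
Iteration 3:
  x = (12 - (-1)·-1.6840) / (4) = 2.5790
  y = (-5 - (2)·2.5790) / (6) = -1.6930
Residual b − A·x = (-0.0090, 0.0000); ∞-norm = 0.0090

0.0090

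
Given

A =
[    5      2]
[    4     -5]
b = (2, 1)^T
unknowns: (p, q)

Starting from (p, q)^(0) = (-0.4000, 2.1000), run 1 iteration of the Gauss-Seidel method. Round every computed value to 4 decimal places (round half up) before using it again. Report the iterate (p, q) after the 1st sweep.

Iteration 1:
  p = (2 - (2)·2.1000) / (5) = -0.4400
  q = (1 - (4)·-0.4400) / (-5) = -0.5520

(-0.4400, -0.5520)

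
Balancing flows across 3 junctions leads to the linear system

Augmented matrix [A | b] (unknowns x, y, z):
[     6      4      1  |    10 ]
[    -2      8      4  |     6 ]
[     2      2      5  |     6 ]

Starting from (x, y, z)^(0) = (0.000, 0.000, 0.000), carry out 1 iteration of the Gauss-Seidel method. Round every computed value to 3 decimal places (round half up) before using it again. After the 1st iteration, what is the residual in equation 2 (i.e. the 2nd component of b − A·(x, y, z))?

Iteration 1:
  x = (10 - (4)·0.000 - (1)·0.000) / (6) = 1.667
  y = (6 - (-2)·1.667 - (4)·0.000) / (8) = 1.167
  z = (6 - (2)·1.667 - (2)·1.167) / (5) = 0.066
Residual b − A·x = (-4.736, -0.266, 0.002)

-0.266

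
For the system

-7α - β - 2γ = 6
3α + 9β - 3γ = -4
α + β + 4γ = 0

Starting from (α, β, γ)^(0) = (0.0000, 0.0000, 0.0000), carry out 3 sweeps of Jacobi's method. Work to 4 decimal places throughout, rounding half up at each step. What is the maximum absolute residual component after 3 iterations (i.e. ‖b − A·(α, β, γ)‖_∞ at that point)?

Iteration 1:
  α = (6 - (-1)·0.0000 - (-2)·0.0000) / (-7) = -0.8571
  β = (-4 - (3)·0.0000 - (-3)·0.0000) / (9) = -0.4444
  γ = (0 - (1)·0.0000 - (1)·0.0000) / (4) = 0.0000
Iteration 2:
  α = (6 - (-1)·-0.4444 - (-2)·0.0000) / (-7) = -0.7937
  β = (-4 - (3)·-0.8571 - (-3)·0.0000) / (9) = -0.1587
  γ = (0 - (1)·-0.8571 - (1)·-0.4444) / (4) = 0.3254
Iteration 3:
  α = (6 - (-1)·-0.1587 - (-2)·0.3254) / (-7) = -0.9274
  β = (-4 - (3)·-0.7937 - (-3)·0.3254) / (9) = -0.0714
  γ = (0 - (1)·-0.7937 - (1)·-0.1587) / (4) = 0.2381
Residual b − A·x = (-0.0870, 0.1391, 0.0464); ∞-norm = 0.1391

0.1391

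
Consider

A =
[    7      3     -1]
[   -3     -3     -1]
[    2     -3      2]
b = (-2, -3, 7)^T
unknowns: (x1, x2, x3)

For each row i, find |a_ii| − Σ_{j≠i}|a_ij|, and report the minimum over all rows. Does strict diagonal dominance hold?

-3

row 1: |7| − (3+1) = 3
row 2: |-3| − (3+1) = -1
row 3: |2| − (2+3) = -3
minimum over rows = -3 → not strictly diagonally dominant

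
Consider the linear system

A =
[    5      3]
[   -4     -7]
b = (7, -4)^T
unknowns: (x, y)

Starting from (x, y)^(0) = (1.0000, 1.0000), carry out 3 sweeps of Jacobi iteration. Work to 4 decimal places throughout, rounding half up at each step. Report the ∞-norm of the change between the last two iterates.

0.3429

Iteration 1:
  x = (7 - (3)·1.0000) / (5) = 0.8000
  y = (-4 - (-4)·1.0000) / (-7) = 0.0000
Iteration 2:
  x = (7 - (3)·0.0000) / (5) = 1.4000
  y = (-4 - (-4)·0.8000) / (-7) = 0.1143
Iteration 3:
  x = (7 - (3)·0.1143) / (5) = 1.3314
  y = (-4 - (-4)·1.4000) / (-7) = -0.2286
Change: (-0.0686, -0.3429) → max |·| = 0.3429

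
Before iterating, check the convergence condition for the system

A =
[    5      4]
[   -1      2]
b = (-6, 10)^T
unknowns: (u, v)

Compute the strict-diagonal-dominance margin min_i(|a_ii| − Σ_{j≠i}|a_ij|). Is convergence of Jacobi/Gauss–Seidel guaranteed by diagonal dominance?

row 1: |5| − (4) = 1
row 2: |2| − (1) = 1
minimum over rows = 1 → strictly diagonally dominant (convergence guaranteed)

1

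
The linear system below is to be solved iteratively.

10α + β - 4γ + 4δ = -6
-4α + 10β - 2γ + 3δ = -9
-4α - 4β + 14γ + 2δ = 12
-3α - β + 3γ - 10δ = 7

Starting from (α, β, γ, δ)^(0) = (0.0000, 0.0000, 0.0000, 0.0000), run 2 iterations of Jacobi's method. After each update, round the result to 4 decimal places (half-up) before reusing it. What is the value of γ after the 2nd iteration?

0.5286

Iteration 1:
  α = (-6 - (1)·0.0000 - (-4)·0.0000 - (4)·0.0000) / (10) = -0.6000
  β = (-9 - (-4)·0.0000 - (-2)·0.0000 - (3)·0.0000) / (10) = -0.9000
  γ = (12 - (-4)·0.0000 - (-4)·0.0000 - (2)·0.0000) / (14) = 0.8571
  δ = (7 - (-3)·0.0000 - (-1)·0.0000 - (3)·0.0000) / (-10) = -0.7000
Iteration 2:
  α = (-6 - (1)·-0.9000 - (-4)·0.8571 - (4)·-0.7000) / (10) = 0.1128
  β = (-9 - (-4)·-0.6000 - (-2)·0.8571 - (3)·-0.7000) / (10) = -0.7586
  γ = (12 - (-4)·-0.6000 - (-4)·-0.9000 - (2)·-0.7000) / (14) = 0.5286
  δ = (7 - (-3)·-0.6000 - (-1)·-0.9000 - (3)·0.8571) / (-10) = -0.1729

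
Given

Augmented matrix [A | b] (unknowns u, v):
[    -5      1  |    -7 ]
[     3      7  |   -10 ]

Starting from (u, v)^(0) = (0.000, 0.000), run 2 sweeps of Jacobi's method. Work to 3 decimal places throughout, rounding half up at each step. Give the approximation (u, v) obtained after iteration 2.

(1.114, -2.029)

Iteration 1:
  u = (-7 - (1)·0.000) / (-5) = 1.400
  v = (-10 - (3)·0.000) / (7) = -1.429
Iteration 2:
  u = (-7 - (1)·-1.429) / (-5) = 1.114
  v = (-10 - (3)·1.400) / (7) = -2.029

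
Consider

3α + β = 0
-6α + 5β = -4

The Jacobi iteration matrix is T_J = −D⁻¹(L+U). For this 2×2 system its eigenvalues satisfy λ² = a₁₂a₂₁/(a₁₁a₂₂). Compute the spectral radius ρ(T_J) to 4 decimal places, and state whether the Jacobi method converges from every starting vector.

a₁₂a₂₁/(a₁₁a₂₂) = (1)·(-6) / ((3)·(5)) = -0.400000
ρ = √|-0.400000| = √0.400000 = 0.6325
ρ < 1, so Jacobi converges

0.6325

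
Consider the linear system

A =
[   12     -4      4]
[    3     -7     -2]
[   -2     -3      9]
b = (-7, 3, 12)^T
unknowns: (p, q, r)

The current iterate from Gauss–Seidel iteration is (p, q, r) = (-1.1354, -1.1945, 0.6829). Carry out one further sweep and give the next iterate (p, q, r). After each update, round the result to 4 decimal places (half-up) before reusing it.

One sweep:
  p = (-7 - (-4)·-1.1945 - (4)·0.6829) / (12) = -1.2091
  q = (3 - (3)·-1.2091 - (-2)·0.6829) / (-7) = -1.1419
  r = (12 - (-2)·-1.2091 - (-3)·-1.1419) / (9) = 0.6840

(-1.2091, -1.1419, 0.6840)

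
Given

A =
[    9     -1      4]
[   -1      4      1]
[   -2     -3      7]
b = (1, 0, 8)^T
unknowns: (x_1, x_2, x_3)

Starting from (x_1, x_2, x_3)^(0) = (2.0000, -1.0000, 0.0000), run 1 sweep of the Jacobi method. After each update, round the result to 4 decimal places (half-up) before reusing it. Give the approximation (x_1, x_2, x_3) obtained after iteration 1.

(0.0000, 0.5000, 1.2857)

Iteration 1:
  x_1 = (1 - (-1)·-1.0000 - (4)·0.0000) / (9) = 0.0000
  x_2 = (0 - (-1)·2.0000 - (1)·0.0000) / (4) = 0.5000
  x_3 = (8 - (-2)·2.0000 - (-3)·-1.0000) / (7) = 1.2857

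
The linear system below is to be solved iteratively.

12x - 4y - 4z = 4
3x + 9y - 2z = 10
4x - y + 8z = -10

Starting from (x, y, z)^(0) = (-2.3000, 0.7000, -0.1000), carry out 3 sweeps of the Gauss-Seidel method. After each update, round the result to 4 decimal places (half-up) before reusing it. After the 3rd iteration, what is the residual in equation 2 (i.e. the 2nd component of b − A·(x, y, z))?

Iteration 1:
  x = (4 - (-4)·0.7000 - (-4)·-0.1000) / (12) = 0.5333
  y = (10 - (3)·0.5333 - (-2)·-0.1000) / (9) = 0.9111
  z = (-10 - (4)·0.5333 - (-1)·0.9111) / (8) = -1.4028
Iteration 2:
  x = (4 - (-4)·0.9111 - (-4)·-1.4028) / (12) = 0.1694
  y = (10 - (3)·0.1694 - (-2)·-1.4028) / (9) = 0.7429
  z = (-10 - (4)·0.1694 - (-1)·0.7429) / (8) = -1.2418
Iteration 3:
  x = (4 - (-4)·0.7429 - (-4)·-1.2418) / (12) = 0.1670
  y = (10 - (3)·0.1670 - (-2)·-1.2418) / (9) = 0.7795
  z = (-10 - (4)·0.1670 - (-1)·0.7795) / (8) = -1.2361
Residual b − A·x = (0.1696, 0.0113, 0.0003)

0.0113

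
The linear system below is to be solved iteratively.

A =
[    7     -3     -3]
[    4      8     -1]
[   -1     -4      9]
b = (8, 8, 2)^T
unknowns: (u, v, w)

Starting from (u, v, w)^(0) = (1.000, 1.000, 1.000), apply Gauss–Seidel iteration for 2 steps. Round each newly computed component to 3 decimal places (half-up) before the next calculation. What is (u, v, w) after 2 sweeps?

(1.411, 0.357, 0.538)

Iteration 1:
  u = (8 - (-3)·1.000 - (-3)·1.000) / (7) = 2.000
  v = (8 - (4)·2.000 - (-1)·1.000) / (8) = 0.125
  w = (2 - (-1)·2.000 - (-4)·0.125) / (9) = 0.500
Iteration 2:
  u = (8 - (-3)·0.125 - (-3)·0.500) / (7) = 1.411
  v = (8 - (4)·1.411 - (-1)·0.500) / (8) = 0.357
  w = (2 - (-1)·1.411 - (-4)·0.357) / (9) = 0.538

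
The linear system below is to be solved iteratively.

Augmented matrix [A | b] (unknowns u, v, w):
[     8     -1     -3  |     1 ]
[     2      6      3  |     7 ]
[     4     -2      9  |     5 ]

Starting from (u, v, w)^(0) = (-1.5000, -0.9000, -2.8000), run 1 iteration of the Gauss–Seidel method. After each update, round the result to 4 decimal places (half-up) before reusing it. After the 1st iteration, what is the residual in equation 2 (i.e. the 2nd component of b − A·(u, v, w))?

-13.3917

Iteration 1:
  u = (1 - (-1)·-0.9000 - (-3)·-2.8000) / (8) = -1.0375
  v = (7 - (2)·-1.0375 - (3)·-2.8000) / (6) = 2.9125
  w = (5 - (4)·-1.0375 - (-2)·2.9125) / (9) = 1.6639
Residual b − A·x = (17.2042, -13.3917, -0.0001)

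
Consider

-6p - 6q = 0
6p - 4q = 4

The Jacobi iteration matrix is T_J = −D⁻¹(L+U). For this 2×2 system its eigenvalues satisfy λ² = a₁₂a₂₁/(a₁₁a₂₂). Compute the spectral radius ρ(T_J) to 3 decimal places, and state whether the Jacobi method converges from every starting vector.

1.225

a₁₂a₂₁/(a₁₁a₂₂) = (-6)·(6) / ((-6)·(-4)) = -1.500000
ρ = √|-1.500000| = √1.500000 = 1.225
ρ > 1, so Jacobi diverges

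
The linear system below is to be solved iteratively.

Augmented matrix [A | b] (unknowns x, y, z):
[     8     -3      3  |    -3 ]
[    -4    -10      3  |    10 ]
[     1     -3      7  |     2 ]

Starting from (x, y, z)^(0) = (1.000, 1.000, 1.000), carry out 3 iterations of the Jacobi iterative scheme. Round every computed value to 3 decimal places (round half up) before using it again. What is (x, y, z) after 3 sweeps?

(-0.580, -0.639, 0.138)

Iteration 1:
  x = (-3 - (-3)·1.000 - (3)·1.000) / (8) = -0.375
  y = (10 - (-4)·1.000 - (3)·1.000) / (-10) = -1.100
  z = (2 - (1)·1.000 - (-3)·1.000) / (7) = 0.571
Iteration 2:
  x = (-3 - (-3)·-1.100 - (3)·0.571) / (8) = -1.002
  y = (10 - (-4)·-0.375 - (3)·0.571) / (-10) = -0.679
  z = (2 - (1)·-0.375 - (-3)·-1.100) / (7) = -0.132
Iteration 3:
  x = (-3 - (-3)·-0.679 - (3)·-0.132) / (8) = -0.580
  y = (10 - (-4)·-1.002 - (3)·-0.132) / (-10) = -0.639
  z = (2 - (1)·-1.002 - (-3)·-0.679) / (7) = 0.138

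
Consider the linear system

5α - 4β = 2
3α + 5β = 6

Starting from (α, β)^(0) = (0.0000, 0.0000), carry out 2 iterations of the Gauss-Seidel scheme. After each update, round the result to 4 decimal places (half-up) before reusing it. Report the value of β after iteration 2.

Iteration 1:
  α = (2 - (-4)·0.0000) / (5) = 0.4000
  β = (6 - (3)·0.4000) / (5) = 0.9600
Iteration 2:
  α = (2 - (-4)·0.9600) / (5) = 1.1680
  β = (6 - (3)·1.1680) / (5) = 0.4992

0.4992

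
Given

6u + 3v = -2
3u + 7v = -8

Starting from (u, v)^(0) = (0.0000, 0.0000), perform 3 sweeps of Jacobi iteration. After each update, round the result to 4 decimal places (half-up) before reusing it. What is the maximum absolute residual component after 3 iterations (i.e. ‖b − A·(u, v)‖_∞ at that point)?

Iteration 1:
  u = (-2 - (3)·0.0000) / (6) = -0.3333
  v = (-8 - (3)·0.0000) / (7) = -1.1429
Iteration 2:
  u = (-2 - (3)·-1.1429) / (6) = 0.2381
  v = (-8 - (3)·-0.3333) / (7) = -1.0000
Iteration 3:
  u = (-2 - (3)·-1.0000) / (6) = 0.1667
  v = (-8 - (3)·0.2381) / (7) = -1.2449
Residual b − A·x = (0.7345, 0.2142); ∞-norm = 0.7345

0.7345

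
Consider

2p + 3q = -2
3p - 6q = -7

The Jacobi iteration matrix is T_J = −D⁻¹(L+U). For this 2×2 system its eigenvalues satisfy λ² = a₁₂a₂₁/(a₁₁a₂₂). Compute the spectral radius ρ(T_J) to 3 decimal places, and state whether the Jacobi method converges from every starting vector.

0.866

a₁₂a₂₁/(a₁₁a₂₂) = (3)·(3) / ((2)·(-6)) = -0.750000
ρ = √|-0.750000| = √0.750000 = 0.866
ρ < 1, so Jacobi converges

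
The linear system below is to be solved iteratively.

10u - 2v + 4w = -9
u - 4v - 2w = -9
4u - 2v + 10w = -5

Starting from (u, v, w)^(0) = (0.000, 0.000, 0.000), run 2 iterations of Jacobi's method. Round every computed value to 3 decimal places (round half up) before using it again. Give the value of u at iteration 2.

Iteration 1:
  u = (-9 - (-2)·0.000 - (4)·0.000) / (10) = -0.900
  v = (-9 - (1)·0.000 - (-2)·0.000) / (-4) = 2.250
  w = (-5 - (4)·0.000 - (-2)·0.000) / (10) = -0.500
Iteration 2:
  u = (-9 - (-2)·2.250 - (4)·-0.500) / (10) = -0.250
  v = (-9 - (1)·-0.900 - (-2)·-0.500) / (-4) = 2.275
  w = (-5 - (4)·-0.900 - (-2)·2.250) / (10) = 0.310

-0.250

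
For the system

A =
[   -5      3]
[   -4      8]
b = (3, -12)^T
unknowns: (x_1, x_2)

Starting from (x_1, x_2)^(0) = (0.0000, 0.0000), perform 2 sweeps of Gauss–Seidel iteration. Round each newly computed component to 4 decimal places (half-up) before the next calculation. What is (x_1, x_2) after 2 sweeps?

Iteration 1:
  x_1 = (3 - (3)·0.0000) / (-5) = -0.6000
  x_2 = (-12 - (-4)·-0.6000) / (8) = -1.8000
Iteration 2:
  x_1 = (3 - (3)·-1.8000) / (-5) = -1.6800
  x_2 = (-12 - (-4)·-1.6800) / (8) = -2.3400

(-1.6800, -2.3400)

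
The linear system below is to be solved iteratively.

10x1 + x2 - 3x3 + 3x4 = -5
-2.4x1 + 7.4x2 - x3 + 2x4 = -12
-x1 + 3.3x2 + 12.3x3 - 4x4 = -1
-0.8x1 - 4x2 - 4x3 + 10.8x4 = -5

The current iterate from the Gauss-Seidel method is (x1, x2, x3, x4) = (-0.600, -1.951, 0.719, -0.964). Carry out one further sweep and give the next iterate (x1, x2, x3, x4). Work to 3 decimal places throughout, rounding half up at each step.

One sweep:
  x1 = (-5 - (1)·-1.951 - (-3)·0.719 - (3)·-0.964) / (10) = 0.200
  x2 = (-12 - (-2.4)·0.200 - (-1)·0.719 - (2)·-0.964) / (7.4) = -1.199
  x3 = (-1 - (-1)·0.200 - (3.3)·-1.199 - (-4)·-0.964) / (12.3) = -0.057
  x4 = (-5 - (-0.8)·0.200 - (-4)·-1.199 - (-4)·-0.057) / (10.8) = -0.913

(0.200, -1.199, -0.057, -0.913)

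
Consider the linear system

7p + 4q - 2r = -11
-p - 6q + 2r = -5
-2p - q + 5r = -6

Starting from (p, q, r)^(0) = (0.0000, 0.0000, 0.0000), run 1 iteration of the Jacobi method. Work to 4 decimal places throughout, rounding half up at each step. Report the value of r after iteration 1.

-1.2000

Iteration 1:
  p = (-11 - (4)·0.0000 - (-2)·0.0000) / (7) = -1.5714
  q = (-5 - (-1)·0.0000 - (2)·0.0000) / (-6) = 0.8333
  r = (-6 - (-2)·0.0000 - (-1)·0.0000) / (5) = -1.2000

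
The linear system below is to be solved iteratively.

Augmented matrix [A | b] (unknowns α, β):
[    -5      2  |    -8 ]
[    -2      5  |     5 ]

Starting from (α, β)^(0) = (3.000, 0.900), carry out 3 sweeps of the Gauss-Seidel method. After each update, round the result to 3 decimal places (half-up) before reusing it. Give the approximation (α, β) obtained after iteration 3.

Iteration 1:
  α = (-8 - (2)·0.900) / (-5) = 1.960
  β = (5 - (-2)·1.960) / (5) = 1.784
Iteration 2:
  α = (-8 - (2)·1.784) / (-5) = 2.314
  β = (5 - (-2)·2.314) / (5) = 1.926
Iteration 3:
  α = (-8 - (2)·1.926) / (-5) = 2.370
  β = (5 - (-2)·2.370) / (5) = 1.948

(2.370, 1.948)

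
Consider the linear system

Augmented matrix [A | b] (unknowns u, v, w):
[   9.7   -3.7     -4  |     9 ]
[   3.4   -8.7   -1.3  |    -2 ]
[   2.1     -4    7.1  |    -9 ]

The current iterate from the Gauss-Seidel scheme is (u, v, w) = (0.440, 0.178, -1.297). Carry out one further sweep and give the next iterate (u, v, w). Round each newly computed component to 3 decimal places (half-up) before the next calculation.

(0.461, 0.604, -1.064)

One sweep:
  u = (9 - (-3.7)·0.178 - (-4)·-1.297) / (9.7) = 0.461
  v = (-2 - (3.4)·0.461 - (-1.3)·-1.297) / (-8.7) = 0.604
  w = (-9 - (2.1)·0.461 - (-4)·0.604) / (7.1) = -1.064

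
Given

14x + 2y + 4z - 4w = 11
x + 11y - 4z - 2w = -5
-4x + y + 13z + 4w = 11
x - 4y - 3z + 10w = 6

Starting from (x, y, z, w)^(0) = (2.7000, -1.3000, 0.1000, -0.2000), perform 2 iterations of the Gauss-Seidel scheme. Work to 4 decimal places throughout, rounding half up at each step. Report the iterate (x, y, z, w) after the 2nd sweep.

Iteration 1:
  x = (11 - (2)·-1.3000 - (4)·0.1000 - (-4)·-0.2000) / (14) = 0.8857
  y = (-5 - (1)·0.8857 - (-4)·0.1000 - (-2)·-0.2000) / (11) = -0.5351
  z = (11 - (-4)·0.8857 - (1)·-0.5351 - (4)·-0.2000) / (13) = 1.2214
  w = (6 - (1)·0.8857 - (-4)·-0.5351 - (-3)·1.2214) / (10) = 0.6638
Iteration 2:
  x = (11 - (2)·-0.5351 - (4)·1.2214 - (-4)·0.6638) / (14) = 0.7028
  y = (-5 - (1)·0.7028 - (-4)·1.2214 - (-2)·0.6638) / (11) = 0.0464
  z = (11 - (-4)·0.7028 - (1)·0.0464 - (4)·0.6638) / (13) = 0.8546
  w = (6 - (1)·0.7028 - (-4)·0.0464 - (-3)·0.8546) / (10) = 0.8047

(0.7028, 0.0464, 0.8546, 0.8047)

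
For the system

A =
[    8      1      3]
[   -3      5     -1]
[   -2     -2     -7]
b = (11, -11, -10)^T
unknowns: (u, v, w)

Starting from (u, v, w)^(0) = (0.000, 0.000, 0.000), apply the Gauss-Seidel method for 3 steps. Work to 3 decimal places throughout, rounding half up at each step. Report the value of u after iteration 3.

Iteration 1:
  u = (11 - (1)·0.000 - (3)·0.000) / (8) = 1.375
  v = (-11 - (-3)·1.375 - (-1)·0.000) / (5) = -1.375
  w = (-10 - (-2)·1.375 - (-2)·-1.375) / (-7) = 1.429
Iteration 2:
  u = (11 - (1)·-1.375 - (3)·1.429) / (8) = 1.011
  v = (-11 - (-3)·1.011 - (-1)·1.429) / (5) = -1.308
  w = (-10 - (-2)·1.011 - (-2)·-1.308) / (-7) = 1.513
Iteration 3:
  u = (11 - (1)·-1.308 - (3)·1.513) / (8) = 0.971
  v = (-11 - (-3)·0.971 - (-1)·1.513) / (5) = -1.315
  w = (-10 - (-2)·0.971 - (-2)·-1.315) / (-7) = 1.527

0.971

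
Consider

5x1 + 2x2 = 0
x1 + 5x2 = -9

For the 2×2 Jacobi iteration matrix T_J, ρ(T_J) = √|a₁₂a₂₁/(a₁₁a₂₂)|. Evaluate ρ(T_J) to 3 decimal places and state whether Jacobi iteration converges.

0.283

a₁₂a₂₁/(a₁₁a₂₂) = (2)·(1) / ((5)·(5)) = 0.080000
ρ = √|0.080000| = √0.080000 = 0.283
ρ < 1, so Jacobi converges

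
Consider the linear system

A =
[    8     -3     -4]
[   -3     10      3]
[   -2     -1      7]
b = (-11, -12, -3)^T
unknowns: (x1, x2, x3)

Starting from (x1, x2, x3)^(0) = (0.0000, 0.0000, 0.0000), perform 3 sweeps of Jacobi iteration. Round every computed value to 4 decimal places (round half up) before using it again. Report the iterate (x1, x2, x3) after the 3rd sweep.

Iteration 1:
  x1 = (-11 - (-3)·0.0000 - (-4)·0.0000) / (8) = -1.3750
  x2 = (-12 - (-3)·0.0000 - (3)·0.0000) / (10) = -1.2000
  x3 = (-3 - (-2)·0.0000 - (-1)·0.0000) / (7) = -0.4286
Iteration 2:
  x1 = (-11 - (-3)·-1.2000 - (-4)·-0.4286) / (8) = -2.0393
  x2 = (-12 - (-3)·-1.3750 - (3)·-0.4286) / (10) = -1.4839
  x3 = (-3 - (-2)·-1.3750 - (-1)·-1.2000) / (7) = -0.9929
Iteration 3:
  x1 = (-11 - (-3)·-1.4839 - (-4)·-0.9929) / (8) = -2.4279
  x2 = (-12 - (-3)·-2.0393 - (3)·-0.9929) / (10) = -1.5139
  x3 = (-3 - (-2)·-2.0393 - (-1)·-1.4839) / (7) = -1.2232

(-2.4279, -1.5139, -1.2232)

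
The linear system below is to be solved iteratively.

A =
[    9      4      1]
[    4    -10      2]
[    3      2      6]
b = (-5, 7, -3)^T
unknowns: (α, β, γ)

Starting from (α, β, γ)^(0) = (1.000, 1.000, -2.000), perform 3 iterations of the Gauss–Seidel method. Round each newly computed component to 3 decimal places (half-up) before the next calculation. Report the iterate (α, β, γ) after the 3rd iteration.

(-0.248, -0.861, -0.089)

Iteration 1:
  α = (-5 - (4)·1.000 - (1)·-2.000) / (9) = -0.778
  β = (7 - (4)·-0.778 - (2)·-2.000) / (-10) = -1.411
  γ = (-3 - (3)·-0.778 - (2)·-1.411) / (6) = 0.359
Iteration 2:
  α = (-5 - (4)·-1.411 - (1)·0.359) / (9) = 0.032
  β = (7 - (4)·0.032 - (2)·0.359) / (-10) = -0.615
  γ = (-3 - (3)·0.032 - (2)·-0.615) / (6) = -0.311
Iteration 3:
  α = (-5 - (4)·-0.615 - (1)·-0.311) / (9) = -0.248
  β = (7 - (4)·-0.248 - (2)·-0.311) / (-10) = -0.861
  γ = (-3 - (3)·-0.248 - (2)·-0.861) / (6) = -0.089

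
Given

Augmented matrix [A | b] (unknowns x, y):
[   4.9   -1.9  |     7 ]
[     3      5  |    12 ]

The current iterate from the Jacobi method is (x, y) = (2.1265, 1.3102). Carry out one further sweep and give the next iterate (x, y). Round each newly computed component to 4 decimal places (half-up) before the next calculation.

(1.9366, 1.1241)

One sweep:
  x = (7 - (-1.9)·1.3102) / (4.9) = 1.9366
  y = (12 - (3)·2.1265) / (5) = 1.1241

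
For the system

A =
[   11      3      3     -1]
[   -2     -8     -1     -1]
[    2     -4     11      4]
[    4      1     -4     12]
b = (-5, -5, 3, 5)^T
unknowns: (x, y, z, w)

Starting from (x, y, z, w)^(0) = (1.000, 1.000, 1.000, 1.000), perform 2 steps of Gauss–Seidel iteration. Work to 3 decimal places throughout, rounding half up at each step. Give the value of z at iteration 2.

Iteration 1:
  x = (-5 - (3)·1.000 - (3)·1.000 - (-1)·1.000) / (11) = -0.909
  y = (-5 - (-2)·-0.909 - (-1)·1.000 - (-1)·1.000) / (-8) = 0.602
  z = (3 - (2)·-0.909 - (-4)·0.602 - (4)·1.000) / (11) = 0.293
  w = (5 - (4)·-0.909 - (1)·0.602 - (-4)·0.293) / (12) = 0.767
Iteration 2:
  x = (-5 - (3)·0.602 - (3)·0.293 - (-1)·0.767) / (11) = -0.629
  y = (-5 - (-2)·-0.629 - (-1)·0.293 - (-1)·0.767) / (-8) = 0.650
  z = (3 - (2)·-0.629 - (-4)·0.650 - (4)·0.767) / (11) = 0.345
  w = (5 - (4)·-0.629 - (1)·0.650 - (-4)·0.345) / (12) = 0.687

0.345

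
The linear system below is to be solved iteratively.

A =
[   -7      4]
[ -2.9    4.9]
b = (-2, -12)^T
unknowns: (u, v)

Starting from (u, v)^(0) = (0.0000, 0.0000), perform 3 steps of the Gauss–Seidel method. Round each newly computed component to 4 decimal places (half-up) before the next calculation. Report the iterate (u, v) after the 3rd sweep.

(-1.4577, -3.3117)

Iteration 1:
  u = (-2 - (4)·0.0000) / (-7) = 0.2857
  v = (-12 - (-2.9)·0.2857) / (4.9) = -2.2799
Iteration 2:
  u = (-2 - (4)·-2.2799) / (-7) = -1.0171
  v = (-12 - (-2.9)·-1.0171) / (4.9) = -3.0509
Iteration 3:
  u = (-2 - (4)·-3.0509) / (-7) = -1.4577
  v = (-12 - (-2.9)·-1.4577) / (4.9) = -3.3117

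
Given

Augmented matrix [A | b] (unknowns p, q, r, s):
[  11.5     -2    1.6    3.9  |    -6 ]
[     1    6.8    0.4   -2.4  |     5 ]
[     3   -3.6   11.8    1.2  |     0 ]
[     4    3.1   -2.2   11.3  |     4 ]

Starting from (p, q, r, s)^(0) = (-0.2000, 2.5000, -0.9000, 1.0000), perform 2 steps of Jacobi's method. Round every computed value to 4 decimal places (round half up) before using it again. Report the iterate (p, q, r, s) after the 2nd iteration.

(-0.2692, 0.5837, 0.4780, 0.2780)

Iteration 1:
  p = (-6 - (-2)·2.5000 - (1.6)·-0.9000 - (3.9)·1.0000) / (11.5) = -0.3009
  q = (5 - (1)·-0.2000 - (0.4)·-0.9000 - (-2.4)·1.0000) / (6.8) = 1.1706
  r = (0 - (3)·-0.2000 - (-3.6)·2.5000 - (1.2)·1.0000) / (11.8) = 0.7119
  s = (4 - (4)·-0.2000 - (3.1)·2.5000 - (-2.2)·-0.9000) / (11.3) = -0.4363
Iteration 2:
  p = (-6 - (-2)·1.1706 - (1.6)·0.7119 - (3.9)·-0.4363) / (11.5) = -0.2692
  q = (5 - (1)·-0.3009 - (0.4)·0.7119 - (-2.4)·-0.4363) / (6.8) = 0.5837
  r = (0 - (3)·-0.3009 - (-3.6)·1.1706 - (1.2)·-0.4363) / (11.8) = 0.4780
  s = (4 - (4)·-0.3009 - (3.1)·1.1706 - (-2.2)·0.7119) / (11.3) = 0.2780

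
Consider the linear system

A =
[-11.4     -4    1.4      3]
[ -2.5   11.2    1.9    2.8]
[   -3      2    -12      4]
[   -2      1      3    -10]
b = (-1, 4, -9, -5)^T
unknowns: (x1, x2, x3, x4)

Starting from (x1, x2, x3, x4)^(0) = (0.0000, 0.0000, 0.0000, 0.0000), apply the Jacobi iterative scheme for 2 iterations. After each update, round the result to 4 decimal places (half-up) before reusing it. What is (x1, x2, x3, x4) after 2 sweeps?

(0.1861, 0.1245, 0.9543, 0.7432)

Iteration 1:
  x1 = (-1 - (-4)·0.0000 - (1.4)·0.0000 - (3)·0.0000) / (-11.4) = 0.0877
  x2 = (4 - (-2.5)·0.0000 - (1.9)·0.0000 - (2.8)·0.0000) / (11.2) = 0.3571
  x3 = (-9 - (-3)·0.0000 - (2)·0.0000 - (4)·0.0000) / (-12) = 0.7500
  x4 = (-5 - (-2)·0.0000 - (1)·0.0000 - (3)·0.0000) / (-10) = 0.5000
Iteration 2:
  x1 = (-1 - (-4)·0.3571 - (1.4)·0.7500 - (3)·0.5000) / (-11.4) = 0.1861
  x2 = (4 - (-2.5)·0.0877 - (1.9)·0.7500 - (2.8)·0.5000) / (11.2) = 0.1245
  x3 = (-9 - (-3)·0.0877 - (2)·0.3571 - (4)·0.5000) / (-12) = 0.9543
  x4 = (-5 - (-2)·0.0877 - (1)·0.3571 - (3)·0.7500) / (-10) = 0.7432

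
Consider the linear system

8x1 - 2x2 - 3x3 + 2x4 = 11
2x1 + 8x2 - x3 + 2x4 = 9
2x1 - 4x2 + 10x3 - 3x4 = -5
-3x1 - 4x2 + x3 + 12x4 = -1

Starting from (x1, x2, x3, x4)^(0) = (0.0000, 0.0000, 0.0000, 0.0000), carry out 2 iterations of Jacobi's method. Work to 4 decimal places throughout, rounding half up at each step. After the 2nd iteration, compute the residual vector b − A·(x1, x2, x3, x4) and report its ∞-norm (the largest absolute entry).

1.8418

Iteration 1:
  x1 = (11 - (-2)·0.0000 - (-3)·0.0000 - (2)·0.0000) / (8) = 1.3750
  x2 = (9 - (2)·0.0000 - (-1)·0.0000 - (2)·0.0000) / (8) = 1.1250
  x3 = (-5 - (2)·0.0000 - (-4)·0.0000 - (-3)·0.0000) / (10) = -0.5000
  x4 = (-1 - (-3)·0.0000 - (-4)·0.0000 - (1)·0.0000) / (12) = -0.0833
Iteration 2:
  x1 = (11 - (-2)·1.1250 - (-3)·-0.5000 - (2)·-0.0833) / (8) = 1.4896
  x2 = (9 - (2)·1.3750 - (-1)·-0.5000 - (2)·-0.0833) / (8) = 0.7396
  x3 = (-5 - (2)·1.3750 - (-4)·1.1250 - (-3)·-0.0833) / (10) = -0.3500
  x4 = (-1 - (-3)·1.3750 - (-4)·1.1250 - (1)·-0.5000) / (12) = 0.6771
Residual b − A·x = (-1.8418, -1.6002, 0.5105, -1.3480); ∞-norm = 1.8418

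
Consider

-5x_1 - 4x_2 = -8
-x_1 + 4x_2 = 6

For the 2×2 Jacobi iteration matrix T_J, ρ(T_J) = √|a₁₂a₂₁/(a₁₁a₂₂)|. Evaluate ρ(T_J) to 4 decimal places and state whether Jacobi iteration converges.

0.4472

a₁₂a₂₁/(a₁₁a₂₂) = (-4)·(-1) / ((-5)·(4)) = -0.200000
ρ = √|-0.200000| = √0.200000 = 0.4472
ρ < 1, so Jacobi converges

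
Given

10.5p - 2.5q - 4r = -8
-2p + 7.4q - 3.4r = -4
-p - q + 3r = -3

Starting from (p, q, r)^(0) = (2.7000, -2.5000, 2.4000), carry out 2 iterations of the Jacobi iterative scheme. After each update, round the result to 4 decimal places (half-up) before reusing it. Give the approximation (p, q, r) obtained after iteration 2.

(-0.8099, -1.0891, -0.7170)

Iteration 1:
  p = (-8 - (-2.5)·-2.5000 - (-4)·2.4000) / (10.5) = -0.4429
  q = (-4 - (-2)·2.7000 - (-3.4)·2.4000) / (7.4) = 1.2919
  r = (-3 - (-1)·2.7000 - (-1)·-2.5000) / (3) = -0.9333
Iteration 2:
  p = (-8 - (-2.5)·1.2919 - (-4)·-0.9333) / (10.5) = -0.8099
  q = (-4 - (-2)·-0.4429 - (-3.4)·-0.9333) / (7.4) = -1.0891
  r = (-3 - (-1)·-0.4429 - (-1)·1.2919) / (3) = -0.7170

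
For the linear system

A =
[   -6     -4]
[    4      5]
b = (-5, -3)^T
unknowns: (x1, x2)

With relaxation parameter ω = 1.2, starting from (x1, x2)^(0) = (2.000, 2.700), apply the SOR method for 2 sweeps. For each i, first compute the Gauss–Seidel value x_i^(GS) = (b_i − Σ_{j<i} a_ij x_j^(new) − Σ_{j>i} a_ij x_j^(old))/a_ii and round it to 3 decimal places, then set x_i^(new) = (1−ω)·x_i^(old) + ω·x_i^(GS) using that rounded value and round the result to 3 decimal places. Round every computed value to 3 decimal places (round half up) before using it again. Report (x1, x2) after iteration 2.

Iteration 1:
  x1: GS value = (-5 - (-4)·2.700) / (-6) = -0.967;  x1 ← (1−ω)·2.000 + ω·-0.967 = -1.560
  x2: GS value = (-3 - (4)·-1.560) / (5) = 0.648;  x2 ← (1−ω)·2.700 + ω·0.648 = 0.238
Iteration 2:
  x1: GS value = (-5 - (-4)·0.238) / (-6) = 0.675;  x1 ← (1−ω)·-1.560 + ω·0.675 = 1.122
  x2: GS value = (-3 - (4)·1.122) / (5) = -1.498;  x2 ← (1−ω)·0.238 + ω·-1.498 = -1.845

(1.122, -1.845)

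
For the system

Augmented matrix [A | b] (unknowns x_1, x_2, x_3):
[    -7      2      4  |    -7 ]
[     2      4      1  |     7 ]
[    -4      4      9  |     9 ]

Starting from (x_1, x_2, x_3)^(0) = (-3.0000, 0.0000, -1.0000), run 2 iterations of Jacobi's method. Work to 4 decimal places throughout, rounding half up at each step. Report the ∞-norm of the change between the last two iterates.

1.8810

Iteration 1:
  x_1 = (-7 - (2)·0.0000 - (4)·-1.0000) / (-7) = 0.4286
  x_2 = (7 - (2)·-3.0000 - (1)·-1.0000) / (4) = 3.5000
  x_3 = (9 - (-4)·-3.0000 - (4)·0.0000) / (9) = -0.3333
Iteration 2:
  x_1 = (-7 - (2)·3.5000 - (4)·-0.3333) / (-7) = 1.8095
  x_2 = (7 - (2)·0.4286 - (1)·-0.3333) / (4) = 1.6190
  x_3 = (9 - (-4)·0.4286 - (4)·3.5000) / (9) = -0.3651
Change: (1.3809, -1.8810, -0.0318) → max |·| = 1.8810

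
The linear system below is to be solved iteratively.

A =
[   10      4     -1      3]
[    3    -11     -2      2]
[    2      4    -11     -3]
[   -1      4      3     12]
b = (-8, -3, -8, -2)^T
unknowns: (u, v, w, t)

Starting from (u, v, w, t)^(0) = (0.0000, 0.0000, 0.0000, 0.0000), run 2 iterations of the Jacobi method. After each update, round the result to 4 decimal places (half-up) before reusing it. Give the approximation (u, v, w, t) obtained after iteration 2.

Iteration 1:
  u = (-8 - (4)·0.0000 - (-1)·0.0000 - (3)·0.0000) / (10) = -0.8000
  v = (-3 - (3)·0.0000 - (-2)·0.0000 - (2)·0.0000) / (-11) = 0.2727
  w = (-8 - (2)·0.0000 - (4)·0.0000 - (-3)·0.0000) / (-11) = 0.7273
  t = (-2 - (-1)·0.0000 - (4)·0.0000 - (3)·0.0000) / (12) = -0.1667
Iteration 2:
  u = (-8 - (4)·0.2727 - (-1)·0.7273 - (3)·-0.1667) / (10) = -0.7863
  v = (-3 - (3)·-0.8000 - (-2)·0.7273 - (2)·-0.1667) / (-11) = -0.1080
  w = (-8 - (2)·-0.8000 - (4)·0.2727 - (-3)·-0.1667) / (-11) = 0.7264
  t = (-2 - (-1)·-0.8000 - (4)·0.2727 - (3)·0.7273) / (12) = -0.5061

(-0.7863, -0.1080, 0.7264, -0.5061)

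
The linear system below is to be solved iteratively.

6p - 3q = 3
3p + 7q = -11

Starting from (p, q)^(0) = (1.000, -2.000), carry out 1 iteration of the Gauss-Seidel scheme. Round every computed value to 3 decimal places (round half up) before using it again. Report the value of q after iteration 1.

Iteration 1:
  p = (3 - (-3)·-2.000) / (6) = -0.500
  q = (-11 - (3)·-0.500) / (7) = -1.357

-1.357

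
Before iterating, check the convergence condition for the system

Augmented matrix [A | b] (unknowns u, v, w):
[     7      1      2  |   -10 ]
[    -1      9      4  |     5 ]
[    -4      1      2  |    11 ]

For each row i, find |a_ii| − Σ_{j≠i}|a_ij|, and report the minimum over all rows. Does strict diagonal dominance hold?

row 1: |7| − (1+2) = 4
row 2: |9| − (1+4) = 4
row 3: |2| − (4+1) = -3
minimum over rows = -3 → not strictly diagonally dominant

-3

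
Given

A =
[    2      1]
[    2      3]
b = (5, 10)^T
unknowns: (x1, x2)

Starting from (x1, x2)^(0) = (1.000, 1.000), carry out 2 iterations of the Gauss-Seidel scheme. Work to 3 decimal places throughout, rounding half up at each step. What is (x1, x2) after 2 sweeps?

(1.500, 2.333)

Iteration 1:
  x1 = (5 - (1)·1.000) / (2) = 2.000
  x2 = (10 - (2)·2.000) / (3) = 2.000
Iteration 2:
  x1 = (5 - (1)·2.000) / (2) = 1.500
  x2 = (10 - (2)·1.500) / (3) = 2.333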